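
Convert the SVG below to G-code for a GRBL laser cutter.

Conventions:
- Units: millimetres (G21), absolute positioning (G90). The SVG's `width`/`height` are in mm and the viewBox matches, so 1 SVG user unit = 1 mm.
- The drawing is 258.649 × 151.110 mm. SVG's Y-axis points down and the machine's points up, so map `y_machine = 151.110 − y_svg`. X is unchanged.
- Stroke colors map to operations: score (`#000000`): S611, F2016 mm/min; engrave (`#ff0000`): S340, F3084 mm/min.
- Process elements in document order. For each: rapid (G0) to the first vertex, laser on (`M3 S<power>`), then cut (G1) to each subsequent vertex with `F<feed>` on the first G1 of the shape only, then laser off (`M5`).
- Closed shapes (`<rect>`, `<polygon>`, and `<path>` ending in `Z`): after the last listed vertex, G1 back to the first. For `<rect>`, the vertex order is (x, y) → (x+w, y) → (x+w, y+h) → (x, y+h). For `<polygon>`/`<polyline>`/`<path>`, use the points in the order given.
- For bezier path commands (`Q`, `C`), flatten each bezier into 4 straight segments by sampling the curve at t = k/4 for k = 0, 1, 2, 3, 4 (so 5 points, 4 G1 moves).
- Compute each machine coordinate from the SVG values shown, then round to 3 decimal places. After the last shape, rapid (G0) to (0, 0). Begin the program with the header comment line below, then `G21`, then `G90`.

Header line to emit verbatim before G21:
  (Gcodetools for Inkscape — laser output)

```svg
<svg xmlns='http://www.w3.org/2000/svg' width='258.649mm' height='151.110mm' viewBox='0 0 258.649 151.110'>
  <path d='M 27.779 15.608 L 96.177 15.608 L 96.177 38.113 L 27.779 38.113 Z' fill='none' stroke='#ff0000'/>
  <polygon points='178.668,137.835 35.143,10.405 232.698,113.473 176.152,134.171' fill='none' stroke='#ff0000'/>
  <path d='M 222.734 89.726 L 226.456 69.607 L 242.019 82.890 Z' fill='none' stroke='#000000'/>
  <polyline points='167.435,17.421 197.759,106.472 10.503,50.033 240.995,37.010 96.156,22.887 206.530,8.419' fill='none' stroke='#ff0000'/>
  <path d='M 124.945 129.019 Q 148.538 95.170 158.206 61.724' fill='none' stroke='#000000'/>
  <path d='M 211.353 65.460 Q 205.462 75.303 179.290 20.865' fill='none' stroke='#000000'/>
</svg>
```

Since the viewBox matches the mm dimensions, user units are millimetres directly. The only transform is the Y-flip y_m = 151.110 − y_svg.

Shape 1 is a rectangle drawn with `<path>`. Its stroke #ff0000 means engrave at S340, F3084. After flipping Y the toolpath is (27.779,135.502) → (96.177,135.502) → (96.177,112.997) → (27.779,112.997) → (27.779,135.502), returning to the start.

Shape 2 is a closed polygon drawn with `<polygon>`. Its stroke #ff0000 means engrave at S340, F3084. After flipping Y the toolpath is (178.668,13.275) → (35.143,140.705) → (232.698,37.637) → (176.152,16.939) → (178.668,13.275), returning to the start.

Shape 3 is a regular polygon drawn with `<path>`. Its stroke #000000 means score at S611, F2016. After flipping Y the toolpath is (222.734,61.384) → (226.456,81.503) → (242.019,68.220) → (222.734,61.384), returning to the start.

Shape 4 is a open polyline drawn with `<polyline>`. Its stroke #ff0000 means engrave at S340, F3084. After flipping Y the toolpath is (167.435,133.689) → (197.759,44.638) → (10.503,101.077) → (240.995,114.100) → (96.156,128.223) → (206.530,142.691).

Shape 5 is a quadratic bezier drawn with `<path>`. Its stroke #000000 means score at S611, F2016. After flipping Y the toolpath is (124.945,22.091) → (135.871,38.990) → (145.057,55.839) → (152.502,72.638) → (158.206,89.386).

Shape 6 is a quadratic bezier drawn with `<path>`. Its stroke #000000 means score at S611, F2016. After flipping Y the toolpath is (211.353,85.650) → (207.140,84.746) → (200.392,91.877) → (191.108,107.044) → (179.290,130.245).

(Gcodetools for Inkscape — laser output)
G21
G90
G0 X27.779 Y135.502
M3 S340
G1 X96.177 Y135.502 F3084
G1 X96.177 Y112.997
G1 X27.779 Y112.997
G1 X27.779 Y135.502
M5
G0 X178.668 Y13.275
M3 S340
G1 X35.143 Y140.705 F3084
G1 X232.698 Y37.637
G1 X176.152 Y16.939
G1 X178.668 Y13.275
M5
G0 X222.734 Y61.384
M3 S611
G1 X226.456 Y81.503 F2016
G1 X242.019 Y68.220
G1 X222.734 Y61.384
M5
G0 X167.435 Y133.689
M3 S340
G1 X197.759 Y44.638 F3084
G1 X10.503 Y101.077
G1 X240.995 Y114.100
G1 X96.156 Y128.223
G1 X206.530 Y142.691
M5
G0 X124.945 Y22.091
M3 S611
G1 X135.871 Y38.990 F2016
G1 X145.057 Y55.839
G1 X152.502 Y72.638
G1 X158.206 Y89.386
M5
G0 X211.353 Y85.650
M3 S611
G1 X207.140 Y84.746 F2016
G1 X200.392 Y91.877
G1 X191.108 Y107.044
G1 X179.290 Y130.245
M5
G0 X0.000 Y0.000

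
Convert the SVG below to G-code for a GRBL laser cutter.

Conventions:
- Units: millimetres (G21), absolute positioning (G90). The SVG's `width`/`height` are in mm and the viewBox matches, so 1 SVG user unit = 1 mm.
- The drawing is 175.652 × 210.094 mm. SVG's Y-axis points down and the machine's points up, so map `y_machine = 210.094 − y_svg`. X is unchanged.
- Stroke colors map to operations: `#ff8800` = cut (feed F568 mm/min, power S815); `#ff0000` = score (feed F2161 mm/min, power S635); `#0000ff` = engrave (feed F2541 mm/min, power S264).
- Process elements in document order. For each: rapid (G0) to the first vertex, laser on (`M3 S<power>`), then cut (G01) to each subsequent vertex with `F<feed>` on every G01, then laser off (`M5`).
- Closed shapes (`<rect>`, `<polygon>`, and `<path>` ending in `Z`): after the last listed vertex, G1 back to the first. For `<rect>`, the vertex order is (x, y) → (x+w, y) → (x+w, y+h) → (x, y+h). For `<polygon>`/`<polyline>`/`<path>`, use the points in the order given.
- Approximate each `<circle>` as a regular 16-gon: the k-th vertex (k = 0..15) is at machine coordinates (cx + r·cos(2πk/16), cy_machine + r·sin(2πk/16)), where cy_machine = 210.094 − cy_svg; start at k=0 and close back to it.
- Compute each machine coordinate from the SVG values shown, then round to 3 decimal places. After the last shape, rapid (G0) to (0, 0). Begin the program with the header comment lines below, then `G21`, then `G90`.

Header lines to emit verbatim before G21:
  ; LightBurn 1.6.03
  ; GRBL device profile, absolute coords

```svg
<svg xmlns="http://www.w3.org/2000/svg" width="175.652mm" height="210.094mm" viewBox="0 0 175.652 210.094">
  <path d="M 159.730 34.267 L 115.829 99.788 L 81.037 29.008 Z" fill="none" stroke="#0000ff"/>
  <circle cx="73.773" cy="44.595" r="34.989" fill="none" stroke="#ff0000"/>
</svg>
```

Since the viewBox matches the mm dimensions, user units are millimetres directly. The only transform is the Y-flip y_m = 210.094 − y_svg.

Shape 1 is a regular polygon drawn with `<path>`. Its stroke #0000ff means engrave at S264, F2541. After flipping Y the toolpath is (159.730,175.827) → (115.829,110.306) → (81.037,181.086) → (159.730,175.827), returning to the start.

Shape 2 is a circle drawn with `<circle>`. Its stroke #ff0000 means score at S635, F2161. After flipping Y the toolpath is (108.762,165.499) → (106.099,178.889) → (98.514,190.240) → (87.163,197.825) → (73.773,200.488) → (60.383,197.825) → (49.032,190.240) → (41.447,178.889) → (38.784,165.499) → (41.447,152.109) → (49.032,140.758) → (60.383,133.173) → (73.773,130.510) → (87.163,133.173) → (98.514,140.758) → (106.099,152.109) → (108.762,165.499), returning to the start.

; LightBurn 1.6.03
; GRBL device profile, absolute coords
G21
G90
G0 X159.730 Y175.827
M3 S264
G01 X115.829 Y110.306 F2541
G01 X81.037 Y181.086 F2541
G01 X159.730 Y175.827 F2541
M5
G0 X108.762 Y165.499
M3 S635
G01 X106.099 Y178.889 F2161
G01 X98.514 Y190.240 F2161
G01 X87.163 Y197.825 F2161
G01 X73.773 Y200.488 F2161
G01 X60.383 Y197.825 F2161
G01 X49.032 Y190.240 F2161
G01 X41.447 Y178.889 F2161
G01 X38.784 Y165.499 F2161
G01 X41.447 Y152.109 F2161
G01 X49.032 Y140.758 F2161
G01 X60.383 Y133.173 F2161
G01 X73.773 Y130.510 F2161
G01 X87.163 Y133.173 F2161
G01 X98.514 Y140.758 F2161
G01 X106.099 Y152.109 F2161
G01 X108.762 Y165.499 F2161
M5
G0 X0.000 Y0.000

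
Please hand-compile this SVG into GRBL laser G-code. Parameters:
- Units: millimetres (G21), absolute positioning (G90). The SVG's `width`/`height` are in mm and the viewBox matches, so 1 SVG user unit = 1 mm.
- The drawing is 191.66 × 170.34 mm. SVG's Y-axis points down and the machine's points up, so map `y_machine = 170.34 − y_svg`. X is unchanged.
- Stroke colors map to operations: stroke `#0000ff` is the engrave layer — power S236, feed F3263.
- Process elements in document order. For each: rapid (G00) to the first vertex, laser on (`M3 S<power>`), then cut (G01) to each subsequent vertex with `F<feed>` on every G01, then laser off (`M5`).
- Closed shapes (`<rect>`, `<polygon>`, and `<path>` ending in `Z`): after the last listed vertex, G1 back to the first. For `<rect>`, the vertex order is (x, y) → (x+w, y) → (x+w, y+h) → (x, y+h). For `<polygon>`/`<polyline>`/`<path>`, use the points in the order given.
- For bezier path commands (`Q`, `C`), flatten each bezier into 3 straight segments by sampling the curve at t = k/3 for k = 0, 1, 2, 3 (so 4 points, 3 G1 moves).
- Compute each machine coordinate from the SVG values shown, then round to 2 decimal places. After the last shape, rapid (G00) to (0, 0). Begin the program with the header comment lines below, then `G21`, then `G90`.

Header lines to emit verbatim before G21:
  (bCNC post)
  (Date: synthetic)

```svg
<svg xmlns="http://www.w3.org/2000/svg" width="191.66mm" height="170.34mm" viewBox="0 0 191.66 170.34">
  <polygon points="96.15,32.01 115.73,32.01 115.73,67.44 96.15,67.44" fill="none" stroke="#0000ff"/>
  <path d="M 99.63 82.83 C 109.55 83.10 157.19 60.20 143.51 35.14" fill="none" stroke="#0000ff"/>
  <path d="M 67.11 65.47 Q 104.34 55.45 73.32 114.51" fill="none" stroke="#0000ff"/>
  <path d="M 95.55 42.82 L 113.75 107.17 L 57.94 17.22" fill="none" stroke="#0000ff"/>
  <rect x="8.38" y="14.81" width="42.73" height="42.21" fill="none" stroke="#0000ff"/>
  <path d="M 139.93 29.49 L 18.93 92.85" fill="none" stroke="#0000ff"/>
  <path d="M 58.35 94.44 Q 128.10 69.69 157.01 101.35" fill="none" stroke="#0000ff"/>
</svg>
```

(bCNC post)
(Date: synthetic)
G21
G90
G00 X96.15 Y138.33
M3 S236
G01 X115.73 Y138.33 F3263
G01 X115.73 Y102.90 F3263
G01 X96.15 Y102.90 F3263
G01 X96.15 Y138.33 F3263
M5
G00 X99.63 Y87.51
M3 S236
G01 X118.46 Y94.19 F3263
G01 X140.42 Y111.64 F3263
G01 X143.51 Y135.20 F3263
M5
G00 X67.11 Y104.87
M3 S236
G01 X84.35 Y103.87 F3263
G01 X86.42 Y87.53 F3263
G01 X73.32 Y55.83 F3263
M5
G00 X95.55 Y127.52
M3 S236
G01 X113.75 Y63.17 F3263
G01 X57.94 Y153.12 F3263
M5
G00 X8.38 Y155.53
M3 S236
G01 X51.11 Y155.53 F3263
G01 X51.11 Y113.32 F3263
G01 X8.38 Y113.32 F3263
G01 X8.38 Y155.53 F3263
M5
G00 X139.93 Y140.85
M3 S236
G01 X18.93 Y77.49 F3263
M5
G00 X58.35 Y75.90
M3 S236
G01 X100.31 Y86.13 F3263
G01 X133.20 Y83.83 F3263
G01 X157.01 Y68.99 F3263
M5
G00 X0.00 Y0.00

1 u = 1 mm; y_m = 170.34 − y.

[1] `<polygon>` rectangle, #0000ff→engrave S236 F3263: (96.15,138.33) → (115.73,138.33) → (115.73,102.90) → (96.15,102.90) → (96.15,138.33) (closed)

[2] `<path>` cubic bezier, #0000ff→engrave S236 F3263: (99.63,87.51) → (118.46,94.19) → (140.42,111.64) → (143.51,135.20)

[3] `<path>` quadratic bezier, #0000ff→engrave S236 F3263: (67.11,104.87) → (84.35,103.87) → (86.42,87.53) → (73.32,55.83)

[4] `<path>` open polyline, #0000ff→engrave S236 F3263: (95.55,127.52) → (113.75,63.17) → (57.94,153.12)

[5] `<rect>` rectangle, #0000ff→engrave S236 F3263: (8.38,155.53) → (51.11,155.53) → (51.11,113.32) → (8.38,113.32) → (8.38,155.53) (closed)

[6] `<path>` line segment, #0000ff→engrave S236 F3263: (139.93,140.85) → (18.93,77.49)

[7] `<path>` quadratic bezier, #0000ff→engrave S236 F3263: (58.35,75.90) → (100.31,86.13) → (133.20,83.83) → (157.01,68.99)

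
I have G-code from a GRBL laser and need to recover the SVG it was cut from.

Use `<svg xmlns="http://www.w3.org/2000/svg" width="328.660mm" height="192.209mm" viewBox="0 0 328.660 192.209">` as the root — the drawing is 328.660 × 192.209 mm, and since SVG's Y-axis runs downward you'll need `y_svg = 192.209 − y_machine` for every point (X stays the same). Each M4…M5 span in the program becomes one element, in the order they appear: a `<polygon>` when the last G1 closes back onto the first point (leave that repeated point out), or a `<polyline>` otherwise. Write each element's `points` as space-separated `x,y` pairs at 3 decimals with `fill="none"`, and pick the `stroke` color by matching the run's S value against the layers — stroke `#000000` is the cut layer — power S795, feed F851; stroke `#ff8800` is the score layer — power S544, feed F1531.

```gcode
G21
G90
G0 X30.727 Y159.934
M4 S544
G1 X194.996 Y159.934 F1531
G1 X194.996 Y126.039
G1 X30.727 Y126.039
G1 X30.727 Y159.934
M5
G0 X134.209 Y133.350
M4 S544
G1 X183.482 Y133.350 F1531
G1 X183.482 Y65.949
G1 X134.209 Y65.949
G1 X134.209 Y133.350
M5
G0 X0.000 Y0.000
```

y_svg = 192.209 − y_m. Every run uses S544, so all elements get stroke `#ff8800` (score).

[1] closed run; points: 30.727,32.275 194.996,32.275 194.996,66.170 30.727,66.170

[2] closed run; points: 134.209,58.859 183.482,58.859 183.482,126.260 134.209,126.260

<svg xmlns="http://www.w3.org/2000/svg" width="328.660mm" height="192.209mm" viewBox="0 0 328.660 192.209">
  <polygon points="30.727,32.275 194.996,32.275 194.996,66.170 30.727,66.170" fill="none" stroke="#ff8800"/>
  <polygon points="134.209,58.859 183.482,58.859 183.482,126.260 134.209,126.260" fill="none" stroke="#ff8800"/>
</svg>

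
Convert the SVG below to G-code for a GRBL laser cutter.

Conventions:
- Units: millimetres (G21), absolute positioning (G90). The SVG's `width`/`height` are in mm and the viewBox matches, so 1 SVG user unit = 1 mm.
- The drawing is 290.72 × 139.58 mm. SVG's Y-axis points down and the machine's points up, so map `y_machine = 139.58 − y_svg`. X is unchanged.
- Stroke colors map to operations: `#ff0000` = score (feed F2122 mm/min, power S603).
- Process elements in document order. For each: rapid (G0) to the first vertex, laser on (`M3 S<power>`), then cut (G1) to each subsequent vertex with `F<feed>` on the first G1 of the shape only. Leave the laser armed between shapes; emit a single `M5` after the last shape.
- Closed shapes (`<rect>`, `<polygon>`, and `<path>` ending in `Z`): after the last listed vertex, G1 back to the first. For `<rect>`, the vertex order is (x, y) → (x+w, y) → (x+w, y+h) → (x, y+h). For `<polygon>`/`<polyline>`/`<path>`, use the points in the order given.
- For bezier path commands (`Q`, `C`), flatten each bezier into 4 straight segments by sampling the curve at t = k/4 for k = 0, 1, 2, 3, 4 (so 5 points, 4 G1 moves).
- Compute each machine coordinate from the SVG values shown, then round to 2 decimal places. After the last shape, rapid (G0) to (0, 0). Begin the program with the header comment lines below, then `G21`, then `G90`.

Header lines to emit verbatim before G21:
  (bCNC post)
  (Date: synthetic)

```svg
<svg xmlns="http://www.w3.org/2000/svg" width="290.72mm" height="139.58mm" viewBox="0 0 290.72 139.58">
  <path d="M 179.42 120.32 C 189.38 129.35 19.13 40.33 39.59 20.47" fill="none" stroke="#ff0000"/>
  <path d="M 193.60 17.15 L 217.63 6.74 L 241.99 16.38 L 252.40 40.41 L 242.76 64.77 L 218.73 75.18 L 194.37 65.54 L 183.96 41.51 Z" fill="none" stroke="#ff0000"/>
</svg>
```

viewBox `0 0 290.72 139.58` with mm width/height → 1 unit = 1 mm. Flip: y_m = 139.58 − y_svg.

**Shape 1** — `<path>` cubic bezier, stroke `#ff0000` → score (S603, F2122). Control points (SVG): P0=(179.42,120.32), P1=(189.38,129.35), P2=(19.13,40.33), P3=(39.59,20.47); sampled at t=k/4. Machine vertices: (179.42,19.26) → (158.90,28.26) → (105.57,58.35) → (54.21,93.86) → (39.59,119.11). Open path.

**Shape 2** — `<path>` regular polygon, stroke `#ff0000` → score (S603, F2122). Machine vertices: (193.60,122.43) → (217.63,132.84) → (241.99,123.20) → (252.40,99.17) → (242.76,74.81) → (218.73,64.40) → (194.37,74.04) → (183.96,98.07) → (193.60,122.43). Closed: final G1 returns to the first vertex.

(bCNC post)
(Date: synthetic)
G21
G90
G0 X179.42 Y19.26
M3 S603
G1 X158.90 Y28.26 F2122
G1 X105.57 Y58.35
G1 X54.21 Y93.86
G1 X39.59 Y119.11
G0 X193.60 Y122.43
M3 S603
G1 X217.63 Y132.84 F2122
G1 X241.99 Y123.20
G1 X252.40 Y99.17
G1 X242.76 Y74.81
G1 X218.73 Y64.40
G1 X194.37 Y74.04
G1 X183.96 Y98.07
G1 X193.60 Y122.43
M5
G0 X0.00 Y0.00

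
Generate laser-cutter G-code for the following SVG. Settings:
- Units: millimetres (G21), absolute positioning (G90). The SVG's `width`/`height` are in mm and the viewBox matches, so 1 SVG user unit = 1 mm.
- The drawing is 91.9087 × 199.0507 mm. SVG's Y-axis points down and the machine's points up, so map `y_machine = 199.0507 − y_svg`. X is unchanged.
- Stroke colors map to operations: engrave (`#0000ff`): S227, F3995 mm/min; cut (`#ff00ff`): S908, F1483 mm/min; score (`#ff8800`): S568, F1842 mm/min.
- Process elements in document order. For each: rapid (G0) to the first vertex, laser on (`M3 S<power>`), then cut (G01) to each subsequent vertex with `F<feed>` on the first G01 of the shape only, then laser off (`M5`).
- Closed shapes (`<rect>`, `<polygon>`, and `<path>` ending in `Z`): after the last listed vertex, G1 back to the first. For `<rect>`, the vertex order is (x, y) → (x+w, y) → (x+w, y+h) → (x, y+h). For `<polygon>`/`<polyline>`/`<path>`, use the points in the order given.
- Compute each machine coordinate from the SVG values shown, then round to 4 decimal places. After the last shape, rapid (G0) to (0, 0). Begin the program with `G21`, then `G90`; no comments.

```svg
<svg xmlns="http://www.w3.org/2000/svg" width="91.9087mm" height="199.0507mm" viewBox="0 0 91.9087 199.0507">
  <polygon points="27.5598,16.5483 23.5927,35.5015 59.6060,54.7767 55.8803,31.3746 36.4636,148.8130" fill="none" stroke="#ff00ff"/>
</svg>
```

viewBox `0 0 91.9087 199.0507` with mm width/height → 1 unit = 1 mm. Flip: y_m = 199.0507 − y_svg.

**Shape 1** — `<polygon>` closed polygon, stroke `#ff00ff` → cut (S908, F1483). Machine vertices: (27.5598,182.5024) → (23.5927,163.5492) → (59.6060,144.2740) → (55.8803,167.6761) → (36.4636,50.2377) → (27.5598,182.5024). Closed: final G1 returns to the first vertex.

G21
G90
G0 X27.5598 Y182.5024
M3 S908
G01 X23.5927 Y163.5492 F1483
G01 X59.6060 Y144.2740
G01 X55.8803 Y167.6761
G01 X36.4636 Y50.2377
G01 X27.5598 Y182.5024
M5
G0 X0.0000 Y0.0000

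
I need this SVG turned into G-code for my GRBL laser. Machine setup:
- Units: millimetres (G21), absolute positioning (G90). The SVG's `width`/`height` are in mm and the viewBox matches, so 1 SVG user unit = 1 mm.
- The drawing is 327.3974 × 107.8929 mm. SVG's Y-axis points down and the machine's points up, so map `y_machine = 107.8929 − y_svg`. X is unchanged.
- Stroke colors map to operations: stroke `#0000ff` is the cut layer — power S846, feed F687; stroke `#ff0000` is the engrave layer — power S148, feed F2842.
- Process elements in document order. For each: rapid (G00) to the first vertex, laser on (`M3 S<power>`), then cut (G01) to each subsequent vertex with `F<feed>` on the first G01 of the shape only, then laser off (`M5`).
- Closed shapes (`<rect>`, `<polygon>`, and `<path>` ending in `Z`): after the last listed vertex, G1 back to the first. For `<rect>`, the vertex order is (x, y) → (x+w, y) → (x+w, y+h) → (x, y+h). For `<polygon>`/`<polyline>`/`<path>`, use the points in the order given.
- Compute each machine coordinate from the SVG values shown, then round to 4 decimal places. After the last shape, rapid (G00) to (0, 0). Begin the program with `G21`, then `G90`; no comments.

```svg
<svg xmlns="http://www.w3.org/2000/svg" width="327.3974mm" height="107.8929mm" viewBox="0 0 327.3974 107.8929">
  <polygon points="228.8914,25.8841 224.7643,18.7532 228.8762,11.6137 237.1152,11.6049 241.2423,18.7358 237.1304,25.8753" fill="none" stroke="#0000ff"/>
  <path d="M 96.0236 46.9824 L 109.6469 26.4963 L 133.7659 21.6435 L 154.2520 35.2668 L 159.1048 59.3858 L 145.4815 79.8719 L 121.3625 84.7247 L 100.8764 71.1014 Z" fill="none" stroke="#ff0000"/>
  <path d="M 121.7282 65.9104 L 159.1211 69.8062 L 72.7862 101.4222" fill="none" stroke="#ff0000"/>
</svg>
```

G21
G90
G00 X228.8914 Y82.0088
M3 S846
G01 X224.7643 Y89.1397 F687
G01 X228.8762 Y96.2792
G01 X237.1152 Y96.2880
G01 X241.2423 Y89.1571
G01 X237.1304 Y82.0176
G01 X228.8914 Y82.0088
M5
G00 X96.0236 Y60.9105
M3 S148
G01 X109.6469 Y81.3966 F2842
G01 X133.7659 Y86.2494
G01 X154.2520 Y72.6261
G01 X159.1048 Y48.5071
G01 X145.4815 Y28.0210
G01 X121.3625 Y23.1682
G01 X100.8764 Y36.7915
G01 X96.0236 Y60.9105
M5
G00 X121.7282 Y41.9825
M3 S148
G01 X159.1211 Y38.0867 F2842
G01 X72.7862 Y6.4707
M5
G00 X0.0000 Y0.0000

viewBox `0 0 327.3974 107.8929` with mm width/height → 1 unit = 1 mm. Flip: y_m = 107.8929 − y_svg.

**Shape 1** — `<polygon>` regular polygon, stroke `#0000ff` → cut (S846, F687). Machine vertices: (228.8914,82.0088) → (224.7643,89.1397) → (228.8762,96.2792) → (237.1152,96.2880) → (241.2423,89.1571) → (237.1304,82.0176) → (228.8914,82.0088). Closed: final G1 returns to the first vertex.

**Shape 2** — `<path>` regular polygon, stroke `#ff0000` → engrave (S148, F2842). Machine vertices: (96.0236,60.9105) → (109.6469,81.3966) → (133.7659,86.2494) → (154.2520,72.6261) → (159.1048,48.5071) → (145.4815,28.0210) → (121.3625,23.1682) → (100.8764,36.7915) → (96.0236,60.9105). Closed: final G1 returns to the first vertex.

**Shape 3** — `<path>` open polyline, stroke `#ff0000` → engrave (S148, F2842). Machine vertices: (121.7282,41.9825) → (159.1211,38.0867) → (72.7862,6.4707). Open path.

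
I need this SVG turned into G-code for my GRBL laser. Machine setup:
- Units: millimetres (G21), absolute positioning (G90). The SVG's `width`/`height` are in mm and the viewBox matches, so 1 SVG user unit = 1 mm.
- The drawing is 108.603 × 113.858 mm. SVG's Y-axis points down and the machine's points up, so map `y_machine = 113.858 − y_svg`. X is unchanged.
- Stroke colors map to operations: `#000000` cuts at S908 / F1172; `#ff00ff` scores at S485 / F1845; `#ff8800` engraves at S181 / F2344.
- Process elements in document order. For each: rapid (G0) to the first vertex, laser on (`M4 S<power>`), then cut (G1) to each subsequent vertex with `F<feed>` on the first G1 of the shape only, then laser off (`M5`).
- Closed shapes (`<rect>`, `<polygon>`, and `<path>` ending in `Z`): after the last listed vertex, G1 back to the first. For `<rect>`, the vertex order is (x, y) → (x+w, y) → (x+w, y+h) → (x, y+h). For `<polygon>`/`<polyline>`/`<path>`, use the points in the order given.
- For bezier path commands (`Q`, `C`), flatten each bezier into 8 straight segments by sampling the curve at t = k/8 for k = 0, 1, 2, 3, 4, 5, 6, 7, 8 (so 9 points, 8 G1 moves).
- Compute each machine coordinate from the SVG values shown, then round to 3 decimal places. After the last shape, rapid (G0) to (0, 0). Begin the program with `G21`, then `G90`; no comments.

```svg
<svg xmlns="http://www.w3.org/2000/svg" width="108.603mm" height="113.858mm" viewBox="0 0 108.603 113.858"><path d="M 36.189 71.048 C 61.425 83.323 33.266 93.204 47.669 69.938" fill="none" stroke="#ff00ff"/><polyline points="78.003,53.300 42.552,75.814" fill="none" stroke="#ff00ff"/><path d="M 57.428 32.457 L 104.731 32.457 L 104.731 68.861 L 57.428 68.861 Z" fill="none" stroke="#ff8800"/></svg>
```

G21
G90
G0 X36.189 Y42.810
M4 S485
G1 X43.337 Y38.379 F1845
G1 X46.604 Y34.533
G1 X47.114 Y31.632
G1 X45.991 Y30.037
G1 X44.361 Y30.108
G1 X43.348 Y32.205
G1 X44.076 Y36.689
G1 X47.669 Y43.920
M5
G0 X78.003 Y60.558
M4 S485
G1 X42.552 Y38.044 F1845
M5
G0 X57.428 Y81.401
M4 S181
G1 X104.731 Y81.401 F2344
G1 X104.731 Y44.997
G1 X57.428 Y44.997
G1 X57.428 Y81.401
M5
G0 X0.000 Y0.000

viewBox `0 0 108.603 113.858` with mm width/height → 1 unit = 1 mm. Flip: y_m = 113.858 − y_svg.

**Shape 1** — `<path>` cubic bezier, stroke `#ff00ff` → score (S485, F1845). Control points (SVG): P0=(36.189,71.048), P1=(61.425,83.323), P2=(33.266,93.204), P3=(47.669,69.938); sampled at t=k/8. Machine vertices: (36.189,42.810) → (43.337,38.379) → (46.604,34.533) → (47.114,31.632) → (45.991,30.037) → (44.361,30.108) → (43.348,32.205) → (44.076,36.689) → (47.669,43.920). Open path.

**Shape 2** — `<polyline>` line segment, stroke `#ff00ff` → score (S485, F1845). Machine vertices: (78.003,60.558) → (42.552,38.044). Open path.

**Shape 3** — `<path>` rectangle, stroke `#ff8800` → engrave (S181, F2344). Machine vertices: (57.428,81.401) → (104.731,81.401) → (104.731,44.997) → (57.428,44.997) → (57.428,81.401). Closed: final G1 returns to the first vertex.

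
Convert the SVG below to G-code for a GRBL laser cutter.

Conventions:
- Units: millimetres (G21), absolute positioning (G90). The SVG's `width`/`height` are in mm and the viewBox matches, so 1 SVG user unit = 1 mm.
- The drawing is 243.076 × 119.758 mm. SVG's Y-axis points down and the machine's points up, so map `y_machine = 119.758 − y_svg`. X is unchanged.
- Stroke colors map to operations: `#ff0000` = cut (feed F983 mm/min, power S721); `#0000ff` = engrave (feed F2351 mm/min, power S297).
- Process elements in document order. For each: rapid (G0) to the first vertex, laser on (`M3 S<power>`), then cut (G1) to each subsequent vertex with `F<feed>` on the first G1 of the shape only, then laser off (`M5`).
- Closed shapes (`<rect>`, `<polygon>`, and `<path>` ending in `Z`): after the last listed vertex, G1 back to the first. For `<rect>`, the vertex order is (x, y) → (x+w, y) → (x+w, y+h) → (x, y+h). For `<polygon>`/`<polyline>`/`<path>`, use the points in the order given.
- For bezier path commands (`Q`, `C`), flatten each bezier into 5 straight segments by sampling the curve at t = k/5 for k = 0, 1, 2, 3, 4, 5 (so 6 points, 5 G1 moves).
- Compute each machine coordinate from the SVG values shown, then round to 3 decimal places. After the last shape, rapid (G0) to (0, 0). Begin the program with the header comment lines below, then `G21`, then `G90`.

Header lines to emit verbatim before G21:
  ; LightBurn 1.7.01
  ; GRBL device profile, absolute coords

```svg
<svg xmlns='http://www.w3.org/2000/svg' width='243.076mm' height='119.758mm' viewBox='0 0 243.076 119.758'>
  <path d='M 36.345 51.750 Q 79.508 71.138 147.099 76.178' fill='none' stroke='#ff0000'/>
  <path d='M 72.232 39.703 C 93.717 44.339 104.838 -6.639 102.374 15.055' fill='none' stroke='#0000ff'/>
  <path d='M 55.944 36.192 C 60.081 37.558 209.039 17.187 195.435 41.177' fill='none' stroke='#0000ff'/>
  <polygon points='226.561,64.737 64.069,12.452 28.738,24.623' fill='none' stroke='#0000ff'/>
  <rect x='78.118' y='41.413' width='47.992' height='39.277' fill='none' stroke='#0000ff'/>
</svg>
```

Since the viewBox matches the mm dimensions, user units are millimetres directly. The only transform is the Y-flip y_m = 119.758 − y_svg.

Shape 1 is a quadratic bezier drawn with `<path>`. Its stroke #ff0000 means cut at S721, F983. After flipping Y the toolpath is (36.345,68.008) → (54.587,60.827) → (74.784,54.793) → (96.935,49.908) → (121.040,46.170) → (147.099,43.580).

Shape 2 is a cubic bezier drawn with `<path>`. Its stroke #0000ff means engrave at S297, F2351. After flipping Y the toolpath is (72.232,80.055) → (83.854,82.921) → (92.833,92.976) → (99.016,104.064) → (102.248,110.025) → (102.374,104.703).

Shape 3 is a cubic bezier drawn with `<path>`. Its stroke #0000ff means engrave at S297, F2351. After flipping Y the toolpath is (55.944,83.566) → (73.346,84.826) → (110.750,88.130) → (153.403,90.306) → (186.549,88.180) → (195.435,78.581).

Shape 4 is a closed polygon drawn with `<polygon>`. Its stroke #0000ff means engrave at S297, F2351. After flipping Y the toolpath is (226.561,55.021) → (64.069,107.306) → (28.738,95.135) → (226.561,55.021), returning to the start.

Shape 5 is a rectangle drawn with `<rect>`. Its stroke #0000ff means engrave at S297, F2351. After flipping Y the toolpath is (78.118,78.345) → (126.110,78.345) → (126.110,39.068) → (78.118,39.068) → (78.118,78.345), returning to the start.

; LightBurn 1.7.01
; GRBL device profile, absolute coords
G21
G90
G0 X36.345 Y68.008
M3 S721
G1 X54.587 Y60.827 F983
G1 X74.784 Y54.793
G1 X96.935 Y49.908
G1 X121.040 Y46.170
G1 X147.099 Y43.580
M5
G0 X72.232 Y80.055
M3 S297
G1 X83.854 Y82.921 F2351
G1 X92.833 Y92.976
G1 X99.016 Y104.064
G1 X102.248 Y110.025
G1 X102.374 Y104.703
M5
G0 X55.944 Y83.566
M3 S297
G1 X73.346 Y84.826 F2351
G1 X110.750 Y88.130
G1 X153.403 Y90.306
G1 X186.549 Y88.180
G1 X195.435 Y78.581
M5
G0 X226.561 Y55.021
M3 S297
G1 X64.069 Y107.306 F2351
G1 X28.738 Y95.135
G1 X226.561 Y55.021
M5
G0 X78.118 Y78.345
M3 S297
G1 X126.110 Y78.345 F2351
G1 X126.110 Y39.068
G1 X78.118 Y39.068
G1 X78.118 Y78.345
M5
G0 X0.000 Y0.000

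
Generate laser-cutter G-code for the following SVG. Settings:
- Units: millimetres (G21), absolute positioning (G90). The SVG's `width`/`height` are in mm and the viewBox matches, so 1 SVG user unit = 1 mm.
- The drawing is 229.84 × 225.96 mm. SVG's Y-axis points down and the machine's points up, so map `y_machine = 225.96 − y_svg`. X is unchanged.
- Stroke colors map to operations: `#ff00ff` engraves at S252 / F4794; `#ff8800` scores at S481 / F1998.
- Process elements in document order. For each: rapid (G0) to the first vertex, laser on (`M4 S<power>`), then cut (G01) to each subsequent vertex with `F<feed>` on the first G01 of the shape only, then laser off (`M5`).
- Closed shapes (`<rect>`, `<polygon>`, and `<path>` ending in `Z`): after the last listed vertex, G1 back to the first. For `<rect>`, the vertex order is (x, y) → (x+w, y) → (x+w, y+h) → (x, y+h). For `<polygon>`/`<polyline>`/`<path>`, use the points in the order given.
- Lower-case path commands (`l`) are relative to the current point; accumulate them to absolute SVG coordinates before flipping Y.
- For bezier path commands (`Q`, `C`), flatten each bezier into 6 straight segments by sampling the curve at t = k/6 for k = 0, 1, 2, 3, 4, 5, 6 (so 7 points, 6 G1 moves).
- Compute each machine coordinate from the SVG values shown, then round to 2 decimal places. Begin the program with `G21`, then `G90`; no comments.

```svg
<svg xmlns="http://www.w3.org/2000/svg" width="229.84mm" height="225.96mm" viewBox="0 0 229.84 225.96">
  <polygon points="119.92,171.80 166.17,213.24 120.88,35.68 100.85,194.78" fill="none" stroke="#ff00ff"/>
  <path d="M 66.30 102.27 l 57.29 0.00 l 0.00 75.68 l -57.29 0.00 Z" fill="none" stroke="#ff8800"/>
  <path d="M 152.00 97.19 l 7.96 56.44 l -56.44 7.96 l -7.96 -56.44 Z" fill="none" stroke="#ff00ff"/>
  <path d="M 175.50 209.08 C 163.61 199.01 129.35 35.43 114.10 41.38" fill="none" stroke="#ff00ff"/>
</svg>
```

Since the viewBox matches the mm dimensions, user units are millimetres directly. The only transform is the Y-flip y_m = 225.96 − y_svg.

Shape 1 is a closed polygon drawn with `<polygon>`. Its stroke #ff00ff means engrave at S252, F4794. After flipping Y the toolpath is (119.92,54.16) → (166.17,12.72) → (120.88,190.28) → (100.85,31.18) → (119.92,54.16), returning to the start.

Shape 2 is a rectangle drawn with `<path>`. Its stroke #ff8800 means score at S481, F1998. After flipping Y the toolpath is (66.30,123.69) → (123.59,123.69) → (123.59,48.01) → (66.30,48.01) → (66.30,123.69), returning to the start.

Shape 3 is a regular polygon drawn with `<path>`. Its stroke #ff00ff means engrave at S252, F4794. After flipping Y the toolpath is (152.00,128.77) → (159.96,72.33) → (103.52,64.37) → (95.56,120.81) → (152.00,128.77), returning to the start.

Shape 4 is a cubic bezier drawn with `<path>`. Its stroke #ff00ff means engrave at S252, F4794. After flipping Y the toolpath is (175.50,16.88) → (167.88,33.21) → (157.69,66.16) → (146.06,106.74) → (134.15,145.98) → (123.12,174.92) → (114.10,184.58).

G21
G90
G0 X119.92 Y54.16
M4 S252
G01 X166.17 Y12.72 F4794
G01 X120.88 Y190.28
G01 X100.85 Y31.18
G01 X119.92 Y54.16
M5
G0 X66.30 Y123.69
M4 S481
G01 X123.59 Y123.69 F1998
G01 X123.59 Y48.01
G01 X66.30 Y48.01
G01 X66.30 Y123.69
M5
G0 X152.00 Y128.77
M4 S252
G01 X159.96 Y72.33 F4794
G01 X103.52 Y64.37
G01 X95.56 Y120.81
G01 X152.00 Y128.77
M5
G0 X175.50 Y16.88
M4 S252
G01 X167.88 Y33.21 F4794
G01 X157.69 Y66.16
G01 X146.06 Y106.74
G01 X134.15 Y145.98
G01 X123.12 Y174.92
G01 X114.10 Y184.58
M5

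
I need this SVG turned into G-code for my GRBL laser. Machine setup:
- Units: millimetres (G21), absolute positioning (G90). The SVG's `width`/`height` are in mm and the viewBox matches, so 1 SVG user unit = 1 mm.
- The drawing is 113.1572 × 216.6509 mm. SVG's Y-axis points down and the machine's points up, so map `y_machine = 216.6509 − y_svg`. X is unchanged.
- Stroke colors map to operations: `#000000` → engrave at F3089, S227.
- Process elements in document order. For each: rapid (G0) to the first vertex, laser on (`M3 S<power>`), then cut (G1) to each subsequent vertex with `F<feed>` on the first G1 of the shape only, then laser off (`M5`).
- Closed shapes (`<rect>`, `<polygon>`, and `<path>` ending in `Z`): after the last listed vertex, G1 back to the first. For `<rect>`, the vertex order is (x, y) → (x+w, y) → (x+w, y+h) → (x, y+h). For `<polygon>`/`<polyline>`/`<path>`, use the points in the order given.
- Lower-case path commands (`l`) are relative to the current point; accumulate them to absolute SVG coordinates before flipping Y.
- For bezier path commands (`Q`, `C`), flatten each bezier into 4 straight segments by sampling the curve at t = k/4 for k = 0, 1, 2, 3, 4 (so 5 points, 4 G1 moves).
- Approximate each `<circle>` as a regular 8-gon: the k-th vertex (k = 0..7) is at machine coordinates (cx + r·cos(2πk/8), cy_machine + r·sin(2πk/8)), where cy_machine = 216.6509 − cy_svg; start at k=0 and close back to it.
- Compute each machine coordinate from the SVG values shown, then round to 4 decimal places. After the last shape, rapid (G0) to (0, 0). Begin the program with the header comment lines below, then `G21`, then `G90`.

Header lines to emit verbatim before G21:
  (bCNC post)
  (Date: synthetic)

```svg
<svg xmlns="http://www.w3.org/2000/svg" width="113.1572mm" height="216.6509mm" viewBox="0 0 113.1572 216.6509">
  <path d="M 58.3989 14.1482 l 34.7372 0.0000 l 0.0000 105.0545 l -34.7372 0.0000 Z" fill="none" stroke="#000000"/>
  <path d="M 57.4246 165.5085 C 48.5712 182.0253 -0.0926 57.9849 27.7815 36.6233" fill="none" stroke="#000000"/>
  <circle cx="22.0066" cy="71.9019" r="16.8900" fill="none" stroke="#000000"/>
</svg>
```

Since the viewBox matches the mm dimensions, user units are millimetres directly. The only transform is the Y-flip y_m = 216.6509 − y_svg.

Shape 1 is a rectangle drawn with `<path>`. Its stroke #000000 means engrave at S227, F3089. After flipping Y the toolpath is (58.3989,202.5027) → (93.1361,202.5027) → (93.1361,97.4482) → (58.3989,97.4482) → (58.3989,202.5027), returning to the start.

Shape 2 is a cubic bezier drawn with `<path>`. Its stroke #000000 means engrave at S227, F3089. After flipping Y the toolpath is (57.4246,51.1424) → (45.1380,61.3087) → (28.8302,101.3806) → (19.4088,148.5547) → (27.7815,180.0276).

Shape 3 is a circle drawn with `<circle>`. Its stroke #000000 means engrave at S227, F3089. After flipping Y the toolpath is (38.8966,144.7490) → (33.9496,156.6920) → (22.0066,161.6390) → (10.0636,156.6920) → (5.1166,144.7490) → (10.0636,132.8060) → (22.0066,127.8590) → (33.9496,132.8060) → (38.8966,144.7490), returning to the start.

(bCNC post)
(Date: synthetic)
G21
G90
G0 X58.3989 Y202.5027
M3 S227
G1 X93.1361 Y202.5027 F3089
G1 X93.1361 Y97.4482
G1 X58.3989 Y97.4482
G1 X58.3989 Y202.5027
M5
G0 X57.4246 Y51.1424
M3 S227
G1 X45.1380 Y61.3087 F3089
G1 X28.8302 Y101.3806
G1 X19.4088 Y148.5547
G1 X27.7815 Y180.0276
M5
G0 X38.8966 Y144.7490
M3 S227
G1 X33.9496 Y156.6920 F3089
G1 X22.0066 Y161.6390
G1 X10.0636 Y156.6920
G1 X5.1166 Y144.7490
G1 X10.0636 Y132.8060
G1 X22.0066 Y127.8590
G1 X33.9496 Y132.8060
G1 X38.8966 Y144.7490
M5
G0 X0.0000 Y0.0000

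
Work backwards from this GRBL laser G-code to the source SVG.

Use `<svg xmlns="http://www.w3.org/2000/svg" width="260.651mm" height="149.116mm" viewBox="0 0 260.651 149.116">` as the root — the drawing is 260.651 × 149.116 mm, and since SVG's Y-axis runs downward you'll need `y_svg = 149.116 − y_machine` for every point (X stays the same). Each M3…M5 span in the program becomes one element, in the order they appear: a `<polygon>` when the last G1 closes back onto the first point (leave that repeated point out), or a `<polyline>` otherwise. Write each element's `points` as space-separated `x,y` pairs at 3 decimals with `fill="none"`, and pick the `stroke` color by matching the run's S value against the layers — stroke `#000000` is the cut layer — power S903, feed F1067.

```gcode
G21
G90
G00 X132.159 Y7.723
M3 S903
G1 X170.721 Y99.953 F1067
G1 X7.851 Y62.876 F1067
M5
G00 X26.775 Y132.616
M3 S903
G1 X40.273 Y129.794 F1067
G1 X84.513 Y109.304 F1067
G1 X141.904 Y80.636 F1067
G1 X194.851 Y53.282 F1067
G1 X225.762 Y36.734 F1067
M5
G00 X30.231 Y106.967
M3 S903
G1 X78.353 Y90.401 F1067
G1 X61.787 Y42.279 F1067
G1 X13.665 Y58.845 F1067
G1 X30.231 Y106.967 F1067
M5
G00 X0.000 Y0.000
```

Each laser-on run becomes one SVG element. Flip Y back into SVG space with y_svg = 149.116 − y_machine. Every run uses S903, so all elements get stroke `#000000` (cut).

Run 1: The run is open, so emit a `<polyline>` with points (Y-flipped): 132.159,141.393 170.721,49.163 7.851,86.240.

Run 2: The run is open, so emit a `<polyline>` with points (Y-flipped): 26.775,16.500 40.273,19.322 84.513,39.812 141.904,68.480 194.851,95.834 225.762,112.382.

Run 3: The run returns to its start, so emit a `<polygon>` with points (Y-flipped): 30.231,42.149 78.353,58.715 61.787,106.837 13.665,90.271.

<svg xmlns="http://www.w3.org/2000/svg" width="260.651mm" height="149.116mm" viewBox="0 0 260.651 149.116">
  <polyline points="132.159,141.393 170.721,49.163 7.851,86.240" fill="none" stroke="#000000"/>
  <polyline points="26.775,16.500 40.273,19.322 84.513,39.812 141.904,68.480 194.851,95.834 225.762,112.382" fill="none" stroke="#000000"/>
  <polygon points="30.231,42.149 78.353,58.715 61.787,106.837 13.665,90.271" fill="none" stroke="#000000"/>
</svg>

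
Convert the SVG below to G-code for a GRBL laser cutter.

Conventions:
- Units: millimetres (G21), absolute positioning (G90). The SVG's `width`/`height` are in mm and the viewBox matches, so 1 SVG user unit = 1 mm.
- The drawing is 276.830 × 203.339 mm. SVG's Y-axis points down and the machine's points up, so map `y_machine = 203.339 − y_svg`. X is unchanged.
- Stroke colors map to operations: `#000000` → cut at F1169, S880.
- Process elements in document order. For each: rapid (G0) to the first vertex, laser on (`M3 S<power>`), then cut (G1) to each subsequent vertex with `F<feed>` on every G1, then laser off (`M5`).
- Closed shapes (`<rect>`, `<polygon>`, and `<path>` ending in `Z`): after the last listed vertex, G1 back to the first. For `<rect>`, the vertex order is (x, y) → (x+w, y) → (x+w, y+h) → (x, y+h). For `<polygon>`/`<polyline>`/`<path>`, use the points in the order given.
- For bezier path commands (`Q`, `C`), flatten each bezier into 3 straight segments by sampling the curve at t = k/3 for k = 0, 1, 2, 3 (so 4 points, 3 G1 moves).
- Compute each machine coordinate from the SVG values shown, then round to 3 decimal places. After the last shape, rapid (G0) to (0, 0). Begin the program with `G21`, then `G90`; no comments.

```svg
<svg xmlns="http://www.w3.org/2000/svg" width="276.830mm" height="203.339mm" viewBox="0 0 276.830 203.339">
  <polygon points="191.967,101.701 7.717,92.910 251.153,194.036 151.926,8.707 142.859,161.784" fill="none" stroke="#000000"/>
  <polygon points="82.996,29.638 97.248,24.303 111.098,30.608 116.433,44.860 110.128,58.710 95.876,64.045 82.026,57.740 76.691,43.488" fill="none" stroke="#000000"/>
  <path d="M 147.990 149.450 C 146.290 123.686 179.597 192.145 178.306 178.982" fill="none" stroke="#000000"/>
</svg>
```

G21
G90
G0 X191.967 Y101.638
M3 S880
G1 X7.717 Y110.429 F1169
G1 X251.153 Y9.303 F1169
G1 X151.926 Y194.632 F1169
G1 X142.859 Y41.555 F1169
G1 X191.967 Y101.638 F1169
M5
G0 X82.996 Y173.701
M3 S880
G1 X97.248 Y179.036 F1169
G1 X111.098 Y172.731 F1169
G1 X116.433 Y158.479 F1169
G1 X110.128 Y144.629 F1169
G1 X95.876 Y139.294 F1169
G1 X82.026 Y145.599 F1169
G1 X76.691 Y159.851 F1169
G1 X82.996 Y173.701 F1169
M5
G0 X147.990 Y53.889
M3 S880
G1 X155.381 Y54.758 F1169
G1 X170.642 Y31.889 F1169
G1 X178.306 Y24.357 F1169
M5
G0 X0.000 Y0.000

Since the viewBox matches the mm dimensions, user units are millimetres directly. The only transform is the Y-flip y_m = 203.339 − y_svg.

Shape 1 is a closed polygon drawn with `<polygon>`. Its stroke #000000 means cut at S880, F1169. After flipping Y the toolpath is (191.967,101.638) → (7.717,110.429) → (251.153,9.303) → (151.926,194.632) → (142.859,41.555) → (191.967,101.638), returning to the start.

Shape 2 is a regular polygon drawn with `<polygon>`. Its stroke #000000 means cut at S880, F1169. After flipping Y the toolpath is (82.996,173.701) → (97.248,179.036) → (111.098,172.731) → (116.433,158.479) → (110.128,144.629) → (95.876,139.294) → (82.026,145.599) → (76.691,159.851) → (82.996,173.701), returning to the start.

Shape 3 is a cubic bezier drawn with `<path>`. Its stroke #000000 means cut at S880, F1169. After flipping Y the toolpath is (147.990,53.889) → (155.381,54.758) → (170.642,31.889) → (178.306,24.357).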